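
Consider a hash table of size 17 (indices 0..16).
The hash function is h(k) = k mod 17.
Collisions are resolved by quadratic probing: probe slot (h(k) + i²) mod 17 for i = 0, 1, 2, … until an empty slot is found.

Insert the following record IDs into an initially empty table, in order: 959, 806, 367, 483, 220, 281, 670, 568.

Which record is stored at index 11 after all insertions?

959 hashes to 7; slot 7 is free -> place at 7.
806 hashes to 7; 7 taken -> place at 8.
367 hashes to 10; slot 10 is free -> place at 10.
483 hashes to 7; 7,8 taken -> place at 11.
220 hashes to 16; slot 16 is free -> place at 16.
281 hashes to 9; slot 9 is free -> place at 9.
670 hashes to 7; 7,8,11,16 taken -> place at 6.
568 hashes to 7; 7,8,11,16,6 taken -> place at 15.
Table: [-, -, -, -, -, -, 670, 959, 806, 281, 367, 483, -, -, -, 568, 220]

483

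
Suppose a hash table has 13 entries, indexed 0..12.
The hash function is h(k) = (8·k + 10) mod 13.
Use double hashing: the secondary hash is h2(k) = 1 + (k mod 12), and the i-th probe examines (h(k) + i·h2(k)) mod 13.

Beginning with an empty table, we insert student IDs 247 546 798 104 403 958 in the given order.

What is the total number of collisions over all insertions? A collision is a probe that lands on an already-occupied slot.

247: h=10 -> slot 10
546: h=10, h2=7, probe 10,4 -> slot 4
798: h=11 -> slot 11
104: h=10, h2=9, probe 10,6 -> slot 6
403: h=10, h2=8, probe 10,5 -> slot 5
958: h=4, h2=11, probe 4,2 -> slot 2
Table: [∅, ∅, 958, ∅, 546, 403, 104, ∅, ∅, ∅, 247, 798, ∅]

4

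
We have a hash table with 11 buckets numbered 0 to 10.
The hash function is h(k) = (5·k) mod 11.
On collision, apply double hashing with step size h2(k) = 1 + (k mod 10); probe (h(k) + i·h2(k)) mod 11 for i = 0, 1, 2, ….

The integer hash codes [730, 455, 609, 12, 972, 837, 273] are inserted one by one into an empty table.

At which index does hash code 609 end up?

Insert 730: h=9, slot 9 empty -> index 9.
Insert 455: h=9, h2=6, slot 9 occupied -> index 4.
Insert 609: h=9, h2=10, slot 9 occupied -> index 8.
Insert 12: h=5, slot 5 empty -> index 5.
Insert 972: h=9, h2=3, slot 9 occupied -> index 1.
Insert 837: h=5, h2=8, slot 5 occupied -> index 2.
Insert 273: h=1, h2=4, slots 1,5,9,2 occupied -> index 6.
Table: [_, 972, 837, _, 455, 12, 273, _, 609, 730, _]

8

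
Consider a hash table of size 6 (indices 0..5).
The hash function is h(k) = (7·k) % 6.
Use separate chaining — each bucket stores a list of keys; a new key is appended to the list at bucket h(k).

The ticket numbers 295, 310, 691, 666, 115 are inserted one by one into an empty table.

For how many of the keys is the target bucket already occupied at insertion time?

2

Insert 295: h=1, bucket 1 empty → new chain.
Insert 310: h=4, bucket 4 empty → new chain.
Insert 691: h=1, bucket 1 nonempty → append to chain.
Insert 666: h=0, bucket 0 empty → new chain.
Insert 115: h=1, bucket 1 nonempty → append to chain.
Final buckets:
0: 666
1: 295 -> 691 -> 115
2: ∅
3: ∅
4: 310
5: ∅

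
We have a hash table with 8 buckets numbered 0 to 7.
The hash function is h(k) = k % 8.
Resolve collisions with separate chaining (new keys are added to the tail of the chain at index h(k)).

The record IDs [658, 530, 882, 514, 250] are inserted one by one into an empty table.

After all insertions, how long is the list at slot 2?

5

Insert 658: h=2, bucket 2 empty → new chain.
Insert 530: h=2, bucket 2 nonempty → append to chain.
Insert 882: h=2, bucket 2 nonempty → append to chain.
Insert 514: h=2, bucket 2 nonempty → append to chain.
Insert 250: h=2, bucket 2 nonempty → append to chain.
Final buckets:
0: _
1: _
2: 658 -> 530 -> 882 -> 514 -> 250
3: _
4: _
5: _
6: _
7: _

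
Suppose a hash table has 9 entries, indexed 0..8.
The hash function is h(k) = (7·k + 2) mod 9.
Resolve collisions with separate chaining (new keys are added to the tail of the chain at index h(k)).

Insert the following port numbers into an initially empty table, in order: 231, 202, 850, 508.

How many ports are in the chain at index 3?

231 → bucket 8
202 → bucket 3
850 → bucket 3 (collision)
508 → bucket 3 (collision)
Final buckets:
0: —
1: —
2: —
3: 202 -> 850 -> 508
4: —
5: —
6: —
7: —
8: 231

3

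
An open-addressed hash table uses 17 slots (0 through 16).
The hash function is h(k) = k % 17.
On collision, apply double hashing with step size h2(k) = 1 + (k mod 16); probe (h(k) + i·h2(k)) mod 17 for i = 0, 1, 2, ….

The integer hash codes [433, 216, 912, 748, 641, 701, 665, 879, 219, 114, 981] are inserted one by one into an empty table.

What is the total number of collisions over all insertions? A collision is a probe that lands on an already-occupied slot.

433: h=8 → slot 8
216: h=12 → slot 12
912: h=11 → slot 11
748: h=0 → slot 0
641: h=12, h2=2, probe 12,14 → slot 14
701: h=4 → slot 4
665: h=2 → slot 2
879: h=12, h2=16, probe 12,11,10 → slot 10
219: h=15 → slot 15
114: h=12, h2=3, probe 12,15,1 → slot 1
981: h=12, h2=6, probe 12,1,7 → slot 7
Table: [748, 114, 665, _, 701, _, _, 981, 433, _, 879, 912, 216, _, 641, 219, _]

7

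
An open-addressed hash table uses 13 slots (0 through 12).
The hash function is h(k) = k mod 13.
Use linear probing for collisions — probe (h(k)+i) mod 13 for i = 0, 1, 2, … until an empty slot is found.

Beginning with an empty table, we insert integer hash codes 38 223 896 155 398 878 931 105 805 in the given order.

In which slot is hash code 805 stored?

Insert 38: h=12, slot 12 empty => index 12.
Insert 223: h=2, slot 2 empty => index 2.
Insert 896: h=12, slot 12 occupied => index 0.
Insert 155: h=12, slots 12,0 occupied => index 1.
Insert 398: h=8, slot 8 empty => index 8.
Insert 878: h=7, slot 7 empty => index 7.
Insert 931: h=8, slot 8 occupied => index 9.
Insert 105: h=1, slots 1,2 occupied => index 3.
Insert 805: h=12, slots 12,0,1,2,3 occupied => index 4.
Table: [896, 155, 223, 105, 805, —, —, 878, 398, 931, —, —, 38]

4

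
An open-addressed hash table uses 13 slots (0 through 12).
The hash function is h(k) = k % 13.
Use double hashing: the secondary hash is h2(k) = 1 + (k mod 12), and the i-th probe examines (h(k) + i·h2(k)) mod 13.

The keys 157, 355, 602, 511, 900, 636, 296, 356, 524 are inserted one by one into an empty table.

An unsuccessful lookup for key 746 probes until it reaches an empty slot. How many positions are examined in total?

157 hashes to 1; slot 1 is free → place at 1.
355 hashes to 4; slot 4 is free → place at 4.
602 hashes to 4, h2=3; 4 taken → place at 7.
511 hashes to 4, h2=8; 4 taken → place at 12.
900 hashes to 3; slot 3 is free → place at 3.
636 hashes to 12, h2=1; 12 taken → place at 0.
296 hashes to 10; slot 10 is free → place at 10.
356 hashes to 5; slot 5 is free → place at 5.
524 hashes to 4, h2=9; 4,0 taken → place at 9.
Table: [636, 157, —, 900, 355, 356, —, 602, —, 524, 296, —, 511]
Lookup 746: h=5, h2=3, probe 5,8 → slot 8 empty, not found.

2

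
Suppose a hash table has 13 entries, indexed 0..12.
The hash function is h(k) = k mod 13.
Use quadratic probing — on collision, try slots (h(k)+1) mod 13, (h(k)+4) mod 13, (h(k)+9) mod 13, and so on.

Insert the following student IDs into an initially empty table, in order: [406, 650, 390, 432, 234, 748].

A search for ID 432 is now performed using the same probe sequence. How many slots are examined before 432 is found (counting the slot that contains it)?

Insert 406: h=3, slot 3 empty => index 3.
Insert 650: h=0, slot 0 empty => index 0.
Insert 390: h=0, slot 0 occupied => index 1.
Insert 432: h=3, slot 3 occupied => index 4.
Insert 234: h=0, slots 0,1,4 occupied => index 9.
Insert 748: h=7, slot 7 empty => index 7.
Table: [650, 390, _, 406, 432, _, _, 748, _, 234, _, _, _]
Lookup 432: h=3, probe 3,4 → found at 4.

2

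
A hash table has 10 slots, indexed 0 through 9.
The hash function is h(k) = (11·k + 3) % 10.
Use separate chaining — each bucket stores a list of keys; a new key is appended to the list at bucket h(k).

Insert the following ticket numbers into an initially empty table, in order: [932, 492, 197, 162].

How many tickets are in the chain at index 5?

3

932 -> bucket 5
492 -> bucket 5 (collision)
197 -> bucket 0
162 -> bucket 5 (collision)
Final buckets:
0: 197
1: _
2: _
3: _
4: _
5: 932 -> 492 -> 162
6: _
7: _
8: _
9: _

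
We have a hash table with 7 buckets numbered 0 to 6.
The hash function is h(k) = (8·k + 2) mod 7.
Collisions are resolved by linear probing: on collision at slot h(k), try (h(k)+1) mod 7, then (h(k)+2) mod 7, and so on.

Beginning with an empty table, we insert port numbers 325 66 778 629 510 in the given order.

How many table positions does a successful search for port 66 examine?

325: h=5 → slot 5
66: h=5, probe 5,6 → slot 6
778: h=3 → slot 3
629: h=1 → slot 1
510: h=1, probe 1,2 → slot 2
Table: [—, 629, 510, 778, —, 325, 66]
Lookup 66: h=5, probe 5,6 → found at 6.

2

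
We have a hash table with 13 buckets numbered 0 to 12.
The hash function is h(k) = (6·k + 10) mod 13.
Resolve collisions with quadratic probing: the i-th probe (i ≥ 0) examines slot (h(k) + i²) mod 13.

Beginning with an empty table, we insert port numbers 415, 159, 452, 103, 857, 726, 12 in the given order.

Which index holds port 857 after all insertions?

0

Insert 415: h=4, slot 4 empty → index 4.
Insert 159: h=2, slot 2 empty → index 2.
Insert 452: h=5, slot 5 empty → index 5.
Insert 103: h=4, slots 4,5 occupied → index 8.
Insert 857: h=4, slots 4,5,8 occupied → index 0.
Insert 726: h=11, slot 11 empty → index 11.
Insert 12: h=4, slots 4,5,8,0 occupied → index 7.
Table: [857, -, 159, -, 415, 452, -, 12, 103, -, -, 726, -]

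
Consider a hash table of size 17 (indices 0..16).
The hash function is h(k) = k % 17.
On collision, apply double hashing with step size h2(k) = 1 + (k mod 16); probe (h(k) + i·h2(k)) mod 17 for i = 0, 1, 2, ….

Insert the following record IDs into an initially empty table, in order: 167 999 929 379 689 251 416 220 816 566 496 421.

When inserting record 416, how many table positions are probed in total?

3

167 hashes to 14; slot 14 is free → place at 14.
999 hashes to 13; slot 13 is free → place at 13.
929 hashes to 11; slot 11 is free → place at 11.
379 hashes to 5; slot 5 is free → place at 5.
689 hashes to 9; slot 9 is free → place at 9.
251 hashes to 13, h2=12; 13 taken → place at 8.
416 hashes to 8, h2=1; 8,9 taken → place at 10.
220 hashes to 16; slot 16 is free → place at 16.
816 hashes to 0; slot 0 is free → place at 0.
566 hashes to 5, h2=7; 5 taken → place at 12.
496 hashes to 3; slot 3 is free → place at 3.
421 hashes to 13, h2=6; 13 taken → place at 2.
Table: [816, —, 421, 496, —, 379, —, —, 251, 689, 416, 929, 566, 999, 167, —, 220]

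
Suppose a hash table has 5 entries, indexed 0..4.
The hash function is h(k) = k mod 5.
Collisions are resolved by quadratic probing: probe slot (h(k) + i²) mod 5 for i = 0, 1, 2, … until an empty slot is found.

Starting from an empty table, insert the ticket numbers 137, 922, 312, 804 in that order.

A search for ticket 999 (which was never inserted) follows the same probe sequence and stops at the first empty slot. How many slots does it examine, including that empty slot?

2

137: h=2 -> slot 2
922: h=2, probe 2,3 -> slot 3
312: h=2, probe 2,3,1 -> slot 1
804: h=4 -> slot 4
Table: [∅, 312, 137, 922, 804]
Lookup 999: h=4, probe 4,0 → slot 0 empty, not found.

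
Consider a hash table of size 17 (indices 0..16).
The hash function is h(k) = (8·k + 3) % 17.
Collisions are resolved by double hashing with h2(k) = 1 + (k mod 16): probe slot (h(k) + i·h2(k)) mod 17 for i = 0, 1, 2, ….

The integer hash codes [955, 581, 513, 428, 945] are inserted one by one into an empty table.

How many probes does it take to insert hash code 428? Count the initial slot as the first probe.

2

955: h=10 => slot 10
581: h=10, h2=6, probe 10,16 => slot 16
513: h=10, h2=2, probe 10,12 => slot 12
428: h=10, h2=13, probe 10,6 => slot 6
945: h=15 => slot 15
Table: [—, —, —, —, —, —, 428, —, —, —, 955, —, 513, —, —, 945, 581]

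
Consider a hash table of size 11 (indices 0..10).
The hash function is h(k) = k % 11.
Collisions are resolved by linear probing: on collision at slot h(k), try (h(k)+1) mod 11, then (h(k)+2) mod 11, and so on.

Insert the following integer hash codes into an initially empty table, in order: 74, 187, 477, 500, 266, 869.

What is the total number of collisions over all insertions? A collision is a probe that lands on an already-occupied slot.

1

74 hashes to 8; slot 8 is free → place at 8.
187 hashes to 0; slot 0 is free → place at 0.
477 hashes to 4; slot 4 is free → place at 4.
500 hashes to 5; slot 5 is free → place at 5.
266 hashes to 2; slot 2 is free → place at 2.
869 hashes to 0; 0 taken → place at 1.
Table: [187, 869, 266, _, 477, 500, _, _, 74, _, _]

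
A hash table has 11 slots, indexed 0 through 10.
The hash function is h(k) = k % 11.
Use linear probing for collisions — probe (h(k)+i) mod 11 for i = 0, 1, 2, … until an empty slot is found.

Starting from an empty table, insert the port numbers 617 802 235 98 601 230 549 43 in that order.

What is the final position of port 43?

617 hashes to 1; slot 1 is free → place at 1.
802 hashes to 10; slot 10 is free → place at 10.
235 hashes to 4; slot 4 is free → place at 4.
98 hashes to 10; 10 taken → place at 0.
601 hashes to 7; slot 7 is free → place at 7.
230 hashes to 10; 10,0,1 taken → place at 2.
549 hashes to 10; 10,0,1,2 taken → place at 3.
43 hashes to 10; 10,0,1,2,3,4 taken → place at 5.
Table: [98, 617, 230, 549, 235, 43, -, 601, -, -, 802]

5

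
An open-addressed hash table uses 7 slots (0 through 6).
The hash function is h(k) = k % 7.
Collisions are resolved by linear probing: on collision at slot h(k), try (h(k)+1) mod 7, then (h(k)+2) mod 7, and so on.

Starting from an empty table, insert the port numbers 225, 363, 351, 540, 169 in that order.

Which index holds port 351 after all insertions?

225: h=1 → slot 1
363: h=6 → slot 6
351: h=1, probe 1,2 → slot 2
540: h=1, probe 1,2,3 → slot 3
169: h=1, probe 1,2,3,4 → slot 4
Table: [-, 225, 351, 540, 169, -, 363]

2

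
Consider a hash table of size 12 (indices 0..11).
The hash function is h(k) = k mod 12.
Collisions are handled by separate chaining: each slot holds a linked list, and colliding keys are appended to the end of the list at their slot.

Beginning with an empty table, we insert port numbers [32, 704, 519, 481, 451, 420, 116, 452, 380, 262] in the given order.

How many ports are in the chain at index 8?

Insert 32: h=8, bucket 8 empty -> new chain.
Insert 704: h=8, bucket 8 nonempty -> append to chain.
Insert 519: h=3, bucket 3 empty -> new chain.
Insert 481: h=1, bucket 1 empty -> new chain.
Insert 451: h=7, bucket 7 empty -> new chain.
Insert 420: h=0, bucket 0 empty -> new chain.
Insert 116: h=8, bucket 8 nonempty -> append to chain.
Insert 452: h=8, bucket 8 nonempty -> append to chain.
Insert 380: h=8, bucket 8 nonempty -> append to chain.
Insert 262: h=10, bucket 10 empty -> new chain.
Final buckets:
0: 420
1: 481
2: —
3: 519
4: —
5: —
6: —
7: 451
8: 32 -> 704 -> 116 -> 452 -> 380
9: —
10: 262
11: —

5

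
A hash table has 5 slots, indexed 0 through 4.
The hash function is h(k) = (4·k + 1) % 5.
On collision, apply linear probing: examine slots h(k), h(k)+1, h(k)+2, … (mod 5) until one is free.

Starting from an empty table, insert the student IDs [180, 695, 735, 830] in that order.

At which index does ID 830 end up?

Insert 180: h=1, slot 1 empty => index 1.
Insert 695: h=1, slot 1 occupied => index 2.
Insert 735: h=1, slots 1,2 occupied => index 3.
Insert 830: h=1, slots 1,2,3 occupied => index 4.
Table: [_, 180, 695, 735, 830]

4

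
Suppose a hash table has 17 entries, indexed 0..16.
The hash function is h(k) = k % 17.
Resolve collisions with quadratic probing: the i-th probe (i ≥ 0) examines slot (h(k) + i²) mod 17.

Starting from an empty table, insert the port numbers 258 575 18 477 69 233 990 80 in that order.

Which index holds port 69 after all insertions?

258: h=3 => slot 3
575: h=14 => slot 14
18: h=1 => slot 1
477: h=1, probe 1,2 => slot 2
69: h=1, probe 1,2,5 => slot 5
233: h=12 => slot 12
990: h=4 => slot 4
80: h=12, probe 12,13 => slot 13
Table: [—, 18, 477, 258, 990, 69, —, —, —, —, —, —, 233, 80, 575, —, —]

5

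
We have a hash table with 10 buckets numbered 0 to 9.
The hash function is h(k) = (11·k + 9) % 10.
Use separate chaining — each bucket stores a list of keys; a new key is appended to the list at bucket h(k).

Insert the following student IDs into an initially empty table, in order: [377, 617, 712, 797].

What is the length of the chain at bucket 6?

3

377 -> bucket 6
617 -> bucket 6 (collision)
712 -> bucket 1
797 -> bucket 6 (collision)
Final buckets:
0: -
1: 712
2: -
3: -
4: -
5: -
6: 377 -> 617 -> 797
7: -
8: -
9: -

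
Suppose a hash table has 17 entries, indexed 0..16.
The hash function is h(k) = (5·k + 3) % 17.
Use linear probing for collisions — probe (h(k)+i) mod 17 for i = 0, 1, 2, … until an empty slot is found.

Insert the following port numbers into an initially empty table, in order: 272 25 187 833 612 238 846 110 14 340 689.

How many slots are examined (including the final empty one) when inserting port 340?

Insert 272: h=3, slot 3 empty => index 3.
Insert 25: h=9, slot 9 empty => index 9.
Insert 187: h=3, slot 3 occupied => index 4.
Insert 833: h=3, slots 3,4 occupied => index 5.
Insert 612: h=3, slots 3,4,5 occupied => index 6.
Insert 238: h=3, slots 3,4,5,6 occupied => index 7.
Insert 846: h=0, slot 0 empty => index 0.
Insert 110: h=9, slot 9 occupied => index 10.
Insert 14: h=5, slots 5,6,7 occupied => index 8.
Insert 340: h=3, slots 3,4,5,6,7,8,9,10 occupied => index 11.
Insert 689: h=14, slot 14 empty => index 14.
Table: [846, _, _, 272, 187, 833, 612, 238, 14, 25, 110, 340, _, _, 689, _, _]

9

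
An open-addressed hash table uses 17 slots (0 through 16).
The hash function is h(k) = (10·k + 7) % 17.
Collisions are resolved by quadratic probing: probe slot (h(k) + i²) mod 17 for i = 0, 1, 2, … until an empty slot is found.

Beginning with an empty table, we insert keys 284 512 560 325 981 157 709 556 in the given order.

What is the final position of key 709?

284 hashes to 8; slot 8 is free -> place at 8.
512 hashes to 10; slot 10 is free -> place at 10.
560 hashes to 14; slot 14 is free -> place at 14.
325 hashes to 10; 10 taken -> place at 11.
981 hashes to 8; 8 taken -> place at 9.
157 hashes to 13; slot 13 is free -> place at 13.
709 hashes to 8; 8,9 taken -> place at 12.
556 hashes to 8; 8,9,12 taken -> place at 0.
Table: [556, ∅, ∅, ∅, ∅, ∅, ∅, ∅, 284, 981, 512, 325, 709, 157, 560, ∅, ∅]

12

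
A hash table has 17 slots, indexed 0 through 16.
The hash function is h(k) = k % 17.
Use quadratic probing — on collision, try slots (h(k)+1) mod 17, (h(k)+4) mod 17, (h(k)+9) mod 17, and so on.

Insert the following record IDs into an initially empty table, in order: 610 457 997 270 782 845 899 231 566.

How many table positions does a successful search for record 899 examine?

4

Insert 610: h=15, slot 15 empty → index 15.
Insert 457: h=15, slot 15 occupied → index 16.
Insert 997: h=11, slot 11 empty → index 11.
Insert 270: h=15, slots 15,16 occupied → index 2.
Insert 782: h=0, slot 0 empty → index 0.
Insert 845: h=12, slot 12 empty → index 12.
Insert 899: h=15, slots 15,16,2 occupied → index 7.
Insert 231: h=10, slot 10 empty → index 10.
Insert 566: h=5, slot 5 empty → index 5.
Table: [782, -, 270, -, -, 566, -, 899, -, -, 231, 997, 845, -, -, 610, 457]
Lookup 899: h=15, probe 15,16,2,7 → found at 7.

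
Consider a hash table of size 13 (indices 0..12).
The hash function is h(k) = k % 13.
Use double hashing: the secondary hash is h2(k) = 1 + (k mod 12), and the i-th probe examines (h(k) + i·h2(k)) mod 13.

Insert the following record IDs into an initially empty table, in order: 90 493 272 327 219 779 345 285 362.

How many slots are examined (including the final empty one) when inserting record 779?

3

90 hashes to 12; slot 12 is free => place at 12.
493 hashes to 12, h2=2; 12 taken => place at 1.
272 hashes to 12, h2=9; 12 taken => place at 8.
327 hashes to 2; slot 2 is free => place at 2.
219 hashes to 11; slot 11 is free => place at 11.
779 hashes to 12, h2=12; 12,11 taken => place at 10.
345 hashes to 7; slot 7 is free => place at 7.
285 hashes to 12, h2=10; 12 taken => place at 9.
362 hashes to 11, h2=3; 11,1 taken => place at 4.
Table: [∅, 493, 327, ∅, 362, ∅, ∅, 345, 272, 285, 779, 219, 90]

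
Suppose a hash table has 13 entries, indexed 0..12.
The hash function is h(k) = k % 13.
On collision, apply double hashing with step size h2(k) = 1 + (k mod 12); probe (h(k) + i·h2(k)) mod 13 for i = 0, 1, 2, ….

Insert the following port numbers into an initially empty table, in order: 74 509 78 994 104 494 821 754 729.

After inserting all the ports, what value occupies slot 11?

754

Insert 74: h=9, slot 9 empty => index 9.
Insert 509: h=2, slot 2 empty => index 2.
Insert 78: h=0, slot 0 empty => index 0.
Insert 994: h=6, slot 6 empty => index 6.
Insert 104: h=0, h2=9, slots 0,9 occupied => index 5.
Insert 494: h=0, h2=3, slot 0 occupied => index 3.
Insert 821: h=2, h2=6, slot 2 occupied => index 8.
Insert 754: h=0, h2=11, slot 0 occupied => index 11.
Insert 729: h=1, slot 1 empty => index 1.
Table: [78, 729, 509, 494, -, 104, 994, -, 821, 74, -, 754, -]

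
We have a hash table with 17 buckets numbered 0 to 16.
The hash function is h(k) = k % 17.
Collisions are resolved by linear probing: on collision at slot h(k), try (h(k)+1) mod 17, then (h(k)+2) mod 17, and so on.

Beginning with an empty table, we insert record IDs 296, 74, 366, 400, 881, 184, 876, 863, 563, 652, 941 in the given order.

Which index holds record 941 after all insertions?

12

296: h=7 -> slot 7
74: h=6 -> slot 6
366: h=9 -> slot 9
400: h=9, probe 9,10 -> slot 10
881: h=14 -> slot 14
184: h=14, probe 14,15 -> slot 15
876: h=9, probe 9,10,11 -> slot 11
863: h=13 -> slot 13
563: h=2 -> slot 2
652: h=6, probe 6,7,8 -> slot 8
941: h=6, probe 6,7,8,9,10,11,12 -> slot 12
Table: [., ., 563, ., ., ., 74, 296, 652, 366, 400, 876, 941, 863, 881, 184, .]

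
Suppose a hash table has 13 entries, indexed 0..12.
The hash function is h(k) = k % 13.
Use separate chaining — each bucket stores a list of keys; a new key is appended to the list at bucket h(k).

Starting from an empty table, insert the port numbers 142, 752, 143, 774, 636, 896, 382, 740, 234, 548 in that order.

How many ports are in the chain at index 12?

4

Insert 142: h=12, bucket 12 empty -> new chain.
Insert 752: h=11, bucket 11 empty -> new chain.
Insert 143: h=0, bucket 0 empty -> new chain.
Insert 774: h=7, bucket 7 empty -> new chain.
Insert 636: h=12, bucket 12 nonempty -> append to chain.
Insert 896: h=12, bucket 12 nonempty -> append to chain.
Insert 382: h=5, bucket 5 empty -> new chain.
Insert 740: h=12, bucket 12 nonempty -> append to chain.
Insert 234: h=0, bucket 0 nonempty -> append to chain.
Insert 548: h=2, bucket 2 empty -> new chain.
Final buckets:
0: 143 -> 234
1: .
2: 548
3: .
4: .
5: 382
6: .
7: 774
8: .
9: .
10: .
11: 752
12: 142 -> 636 -> 896 -> 740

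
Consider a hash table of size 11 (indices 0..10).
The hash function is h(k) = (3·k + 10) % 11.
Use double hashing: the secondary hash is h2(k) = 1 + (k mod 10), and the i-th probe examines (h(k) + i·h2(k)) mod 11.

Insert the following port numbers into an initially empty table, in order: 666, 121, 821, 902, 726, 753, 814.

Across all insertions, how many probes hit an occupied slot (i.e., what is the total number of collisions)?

6

Insert 666: h=6, slot 6 empty -> index 6.
Insert 121: h=10, slot 10 empty -> index 10.
Insert 821: h=9, slot 9 empty -> index 9.
Insert 902: h=10, h2=3, slot 10 occupied -> index 2.
Insert 726: h=10, h2=7, slots 10,6,2,9 occupied -> index 5.
Insert 753: h=3, slot 3 empty -> index 3.
Insert 814: h=10, h2=5, slot 10 occupied -> index 4.
Table: [-, -, 902, 753, 814, 726, 666, -, -, 821, 121]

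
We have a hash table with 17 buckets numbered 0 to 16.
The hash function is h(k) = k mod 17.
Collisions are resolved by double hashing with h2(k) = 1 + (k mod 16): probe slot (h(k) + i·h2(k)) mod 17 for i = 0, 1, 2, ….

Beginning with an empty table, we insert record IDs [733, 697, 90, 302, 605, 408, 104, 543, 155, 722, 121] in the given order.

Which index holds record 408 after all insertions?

9

733: h=2 -> slot 2
697: h=0 -> slot 0
90: h=5 -> slot 5
302: h=13 -> slot 13
605: h=10 -> slot 10
408: h=0, h2=9, probe 0,9 -> slot 9
104: h=2, h2=9, probe 2,11 -> slot 11
543: h=16 -> slot 16
155: h=2, h2=12, probe 2,14 -> slot 14
722: h=8 -> slot 8
121: h=2, h2=10, probe 2,12 -> slot 12
Table: [697, —, 733, —, —, 90, —, —, 722, 408, 605, 104, 121, 302, 155, —, 543]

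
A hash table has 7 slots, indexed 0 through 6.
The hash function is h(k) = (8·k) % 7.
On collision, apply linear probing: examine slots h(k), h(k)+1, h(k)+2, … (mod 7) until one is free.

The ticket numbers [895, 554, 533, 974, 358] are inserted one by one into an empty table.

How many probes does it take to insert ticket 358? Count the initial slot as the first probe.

895 hashes to 6; slot 6 is free -> place at 6.
554 hashes to 1; slot 1 is free -> place at 1.
533 hashes to 1; 1 taken -> place at 2.
974 hashes to 1; 1,2 taken -> place at 3.
358 hashes to 1; 1,2,3 taken -> place at 4.
Table: [—, 554, 533, 974, 358, —, 895]

4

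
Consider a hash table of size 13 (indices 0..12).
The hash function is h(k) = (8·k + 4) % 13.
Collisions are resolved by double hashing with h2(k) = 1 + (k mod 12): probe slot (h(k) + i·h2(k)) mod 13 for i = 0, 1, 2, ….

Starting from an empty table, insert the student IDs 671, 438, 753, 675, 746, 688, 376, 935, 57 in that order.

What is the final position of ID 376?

Insert 671: h=3, slot 3 empty => index 3.
Insert 438: h=11, slot 11 empty => index 11.
Insert 753: h=9, slot 9 empty => index 9.
Insert 675: h=9, h2=4, slot 9 occupied => index 0.
Insert 746: h=5, slot 5 empty => index 5.
Insert 688: h=9, h2=5, slot 9 occupied => index 1.
Insert 376: h=9, h2=5, slots 9,1 occupied => index 6.
Insert 935: h=9, h2=12, slot 9 occupied => index 8.
Insert 57: h=5, h2=10, slot 5 occupied => index 2.
Table: [675, 688, 57, 671, —, 746, 376, —, 935, 753, —, 438, —]

6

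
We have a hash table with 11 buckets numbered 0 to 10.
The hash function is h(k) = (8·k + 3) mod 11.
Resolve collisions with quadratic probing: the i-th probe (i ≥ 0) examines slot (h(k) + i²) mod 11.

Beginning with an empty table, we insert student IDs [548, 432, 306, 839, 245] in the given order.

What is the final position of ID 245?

3

Insert 548: h=9, slot 9 empty -> index 9.
Insert 432: h=5, slot 5 empty -> index 5.
Insert 306: h=9, slot 9 occupied -> index 10.
Insert 839: h=5, slot 5 occupied -> index 6.
Insert 245: h=5, slots 5,6,9 occupied -> index 3.
Table: [., ., ., 245, ., 432, 839, ., ., 548, 306]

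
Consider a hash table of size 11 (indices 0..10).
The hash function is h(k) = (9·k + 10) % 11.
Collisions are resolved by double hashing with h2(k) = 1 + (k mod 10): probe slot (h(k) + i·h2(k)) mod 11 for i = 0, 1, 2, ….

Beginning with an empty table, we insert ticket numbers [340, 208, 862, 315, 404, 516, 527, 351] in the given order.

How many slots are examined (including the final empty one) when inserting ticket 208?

340 hashes to 1; slot 1 is free → place at 1.
208 hashes to 1, h2=9; 1 taken → place at 10.
862 hashes to 2; slot 2 is free → place at 2.
315 hashes to 7; slot 7 is free → place at 7.
404 hashes to 5; slot 5 is free → place at 5.
516 hashes to 1, h2=7; 1 taken → place at 8.
527 hashes to 1, h2=8; 1 taken → place at 9.
351 hashes to 1, h2=2; 1 taken → place at 3.
Table: [., 340, 862, 351, ., 404, ., 315, 516, 527, 208]

2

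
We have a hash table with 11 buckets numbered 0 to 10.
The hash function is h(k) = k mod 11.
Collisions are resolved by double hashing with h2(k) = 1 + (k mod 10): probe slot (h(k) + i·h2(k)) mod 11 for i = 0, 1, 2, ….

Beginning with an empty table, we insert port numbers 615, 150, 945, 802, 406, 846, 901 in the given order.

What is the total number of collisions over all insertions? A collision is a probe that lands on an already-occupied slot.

7

615 hashes to 10; slot 10 is free => place at 10.
150 hashes to 7; slot 7 is free => place at 7.
945 hashes to 10, h2=6; 10 taken => place at 5.
802 hashes to 10, h2=3; 10 taken => place at 2.
406 hashes to 10, h2=7; 10 taken => place at 6.
846 hashes to 10, h2=7; 10,6,2 taken => place at 9.
901 hashes to 10, h2=2; 10 taken => place at 1.
Table: [-, 901, 802, -, -, 945, 406, 150, -, 846, 615]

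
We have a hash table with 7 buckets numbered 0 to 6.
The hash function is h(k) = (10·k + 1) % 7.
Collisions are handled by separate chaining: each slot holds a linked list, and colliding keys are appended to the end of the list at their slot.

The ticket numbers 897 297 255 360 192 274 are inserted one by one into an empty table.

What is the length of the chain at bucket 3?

Insert 897: h=4, bucket 4 empty → new chain.
Insert 297: h=3, bucket 3 empty → new chain.
Insert 255: h=3, bucket 3 nonempty → append to chain.
Insert 360: h=3, bucket 3 nonempty → append to chain.
Insert 192: h=3, bucket 3 nonempty → append to chain.
Insert 274: h=4, bucket 4 nonempty → append to chain.
Final buckets:
0: .
1: .
2: .
3: 297 -> 255 -> 360 -> 192
4: 897 -> 274
5: .
6: .

4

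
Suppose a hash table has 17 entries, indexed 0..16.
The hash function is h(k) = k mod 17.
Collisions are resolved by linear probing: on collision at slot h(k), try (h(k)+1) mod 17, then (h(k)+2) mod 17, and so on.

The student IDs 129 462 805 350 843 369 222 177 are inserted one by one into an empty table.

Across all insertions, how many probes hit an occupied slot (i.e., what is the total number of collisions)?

4

129: h=10 → slot 10
462: h=3 → slot 3
805: h=6 → slot 6
350: h=10, probe 10,11 → slot 11
843: h=10, probe 10,11,12 → slot 12
369: h=12, probe 12,13 → slot 13
222: h=1 → slot 1
177: h=7 → slot 7
Table: [∅, 222, ∅, 462, ∅, ∅, 805, 177, ∅, ∅, 129, 350, 843, 369, ∅, ∅, ∅]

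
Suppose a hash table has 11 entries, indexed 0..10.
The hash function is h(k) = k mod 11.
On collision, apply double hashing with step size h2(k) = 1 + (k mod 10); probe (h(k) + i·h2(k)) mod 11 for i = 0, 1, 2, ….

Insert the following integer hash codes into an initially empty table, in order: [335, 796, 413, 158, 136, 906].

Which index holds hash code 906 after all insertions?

7

335 hashes to 5; slot 5 is free → place at 5.
796 hashes to 4; slot 4 is free → place at 4.
413 hashes to 6; slot 6 is free → place at 6.
158 hashes to 4, h2=9; 4 taken → place at 2.
136 hashes to 4, h2=7; 4 taken → place at 0.
906 hashes to 4, h2=7; 4,0 taken → place at 7.
Table: [136, —, 158, —, 796, 335, 413, 906, —, —, —]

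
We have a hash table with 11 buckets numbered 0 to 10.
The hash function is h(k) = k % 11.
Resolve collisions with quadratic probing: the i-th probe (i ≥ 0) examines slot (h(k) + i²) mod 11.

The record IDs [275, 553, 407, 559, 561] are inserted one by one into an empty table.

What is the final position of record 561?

275 hashes to 0; slot 0 is free → place at 0.
553 hashes to 3; slot 3 is free → place at 3.
407 hashes to 0; 0 taken → place at 1.
559 hashes to 9; slot 9 is free → place at 9.
561 hashes to 0; 0,1 taken → place at 4.
Table: [275, 407, -, 553, 561, -, -, -, -, 559, -]

4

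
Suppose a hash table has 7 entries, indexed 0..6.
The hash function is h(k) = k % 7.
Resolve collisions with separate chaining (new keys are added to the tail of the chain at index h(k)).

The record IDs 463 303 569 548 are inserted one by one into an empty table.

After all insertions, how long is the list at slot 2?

463 -> bucket 1
303 -> bucket 2
569 -> bucket 2 (collision)
548 -> bucket 2 (collision)
Final buckets:
0: -
1: 463
2: 303 -> 569 -> 548
3: -
4: -
5: -
6: -

3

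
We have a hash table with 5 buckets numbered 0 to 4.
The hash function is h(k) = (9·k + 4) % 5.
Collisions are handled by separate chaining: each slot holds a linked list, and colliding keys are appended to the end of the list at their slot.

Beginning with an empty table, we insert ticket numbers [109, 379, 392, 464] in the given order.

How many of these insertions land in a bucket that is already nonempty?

2

109 -> bucket 0
379 -> bucket 0 (collision)
392 -> bucket 2
464 -> bucket 0 (collision)
Final buckets:
0: 109 -> 379 -> 464
1: ∅
2: 392
3: ∅
4: ∅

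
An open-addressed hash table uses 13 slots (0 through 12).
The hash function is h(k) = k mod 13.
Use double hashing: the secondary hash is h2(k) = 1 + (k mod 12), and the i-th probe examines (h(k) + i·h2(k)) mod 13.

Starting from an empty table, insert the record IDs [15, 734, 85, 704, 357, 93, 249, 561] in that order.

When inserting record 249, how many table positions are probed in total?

15 hashes to 2; slot 2 is free → place at 2.
734 hashes to 6; slot 6 is free → place at 6.
85 hashes to 7; slot 7 is free → place at 7.
704 hashes to 2, h2=9; 2 taken → place at 11.
357 hashes to 6, h2=10; 6 taken → place at 3.
93 hashes to 2, h2=10; 2 taken → place at 12.
249 hashes to 2, h2=10; 2,12 taken → place at 9.
561 hashes to 2, h2=10; 2,12,9,6,3 taken → place at 0.
Table: [561, -, 15, 357, -, -, 734, 85, -, 249, -, 704, 93]

3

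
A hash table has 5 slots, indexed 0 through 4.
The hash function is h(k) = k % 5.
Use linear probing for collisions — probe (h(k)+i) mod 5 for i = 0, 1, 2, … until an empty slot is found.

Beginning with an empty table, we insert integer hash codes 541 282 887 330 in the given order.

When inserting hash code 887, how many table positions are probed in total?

2

541 hashes to 1; slot 1 is free => place at 1.
282 hashes to 2; slot 2 is free => place at 2.
887 hashes to 2; 2 taken => place at 3.
330 hashes to 0; slot 0 is free => place at 0.
Table: [330, 541, 282, 887, ∅]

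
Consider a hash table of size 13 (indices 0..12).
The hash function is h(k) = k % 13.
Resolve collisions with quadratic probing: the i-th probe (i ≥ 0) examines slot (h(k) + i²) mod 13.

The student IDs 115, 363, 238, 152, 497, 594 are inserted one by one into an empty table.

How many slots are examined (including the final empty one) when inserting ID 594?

2

Insert 115: h=11, slot 11 empty => index 11.
Insert 363: h=12, slot 12 empty => index 12.
Insert 238: h=4, slot 4 empty => index 4.
Insert 152: h=9, slot 9 empty => index 9.
Insert 497: h=3, slot 3 empty => index 3.
Insert 594: h=9, slot 9 occupied => index 10.
Table: [—, —, —, 497, 238, —, —, —, —, 152, 594, 115, 363]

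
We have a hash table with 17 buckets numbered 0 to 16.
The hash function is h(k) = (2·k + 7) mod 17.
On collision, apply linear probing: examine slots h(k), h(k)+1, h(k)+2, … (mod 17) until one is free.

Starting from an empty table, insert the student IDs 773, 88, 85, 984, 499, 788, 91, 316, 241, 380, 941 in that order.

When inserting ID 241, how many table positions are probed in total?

2

773: h=6 -> slot 6
88: h=13 -> slot 13
85: h=7 -> slot 7
984: h=3 -> slot 3
499: h=2 -> slot 2
788: h=2, probe 2,3,4 -> slot 4
91: h=2, probe 2,3,4,5 -> slot 5
316: h=10 -> slot 10
241: h=13, probe 13,14 -> slot 14
380: h=2, probe 2,3,4,5,6,7,8 -> slot 8
941: h=2, probe 2,3,4,5,6,7,8,9 -> slot 9
Table: [-, -, 499, 984, 788, 91, 773, 85, 380, 941, 316, -, -, 88, 241, -, -]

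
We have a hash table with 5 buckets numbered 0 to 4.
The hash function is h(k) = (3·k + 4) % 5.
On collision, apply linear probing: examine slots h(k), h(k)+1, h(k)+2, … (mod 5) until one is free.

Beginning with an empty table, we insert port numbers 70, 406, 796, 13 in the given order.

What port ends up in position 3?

796

70 hashes to 4; slot 4 is free -> place at 4.
406 hashes to 2; slot 2 is free -> place at 2.
796 hashes to 2; 2 taken -> place at 3.
13 hashes to 3; 3,4 taken -> place at 0.
Table: [13, _, 406, 796, 70]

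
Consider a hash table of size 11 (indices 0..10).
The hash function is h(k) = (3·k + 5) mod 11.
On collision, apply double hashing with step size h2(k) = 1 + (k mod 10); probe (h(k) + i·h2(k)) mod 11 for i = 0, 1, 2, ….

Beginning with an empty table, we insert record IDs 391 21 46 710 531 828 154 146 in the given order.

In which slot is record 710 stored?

Insert 391: h=1, slot 1 empty -> index 1.
Insert 21: h=2, slot 2 empty -> index 2.
Insert 46: h=0, slot 0 empty -> index 0.
Insert 710: h=1, h2=1, slots 1,2 occupied -> index 3.
Insert 531: h=3, h2=2, slot 3 occupied -> index 5.
Insert 828: h=3, h2=9, slots 3,1 occupied -> index 10.
Insert 154: h=5, h2=5, slots 5,10 occupied -> index 4.
Insert 146: h=3, h2=7, slots 3,10 occupied -> index 6.
Table: [46, 391, 21, 710, 154, 531, 146, ., ., ., 828]

3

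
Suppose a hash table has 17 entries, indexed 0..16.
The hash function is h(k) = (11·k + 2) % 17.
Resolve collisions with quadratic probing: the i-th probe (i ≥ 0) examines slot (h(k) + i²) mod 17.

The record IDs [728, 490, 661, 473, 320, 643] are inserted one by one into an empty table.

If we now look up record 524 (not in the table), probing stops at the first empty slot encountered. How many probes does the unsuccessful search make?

6

728 hashes to 3; slot 3 is free => place at 3.
490 hashes to 3; 3 taken => place at 4.
661 hashes to 14; slot 14 is free => place at 14.
473 hashes to 3; 3,4 taken => place at 7.
320 hashes to 3; 3,4,7 taken => place at 12.
643 hashes to 3; 3,4,7,12 taken => place at 2.
Table: [—, —, 643, 728, 490, —, —, 473, —, —, —, —, 320, —, 661, —, —]
Lookup 524: h=3, probe 3,4,7,12,2,11 → slot 11 empty, not found.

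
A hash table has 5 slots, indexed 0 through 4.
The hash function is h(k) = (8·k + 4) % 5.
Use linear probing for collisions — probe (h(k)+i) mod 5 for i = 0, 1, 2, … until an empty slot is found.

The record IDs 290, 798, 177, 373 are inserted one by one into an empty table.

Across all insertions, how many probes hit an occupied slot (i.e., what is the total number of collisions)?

3

290 hashes to 4; slot 4 is free → place at 4.
798 hashes to 3; slot 3 is free → place at 3.
177 hashes to 0; slot 0 is free → place at 0.
373 hashes to 3; 3,4,0 taken → place at 1.
Table: [177, 373, —, 798, 290]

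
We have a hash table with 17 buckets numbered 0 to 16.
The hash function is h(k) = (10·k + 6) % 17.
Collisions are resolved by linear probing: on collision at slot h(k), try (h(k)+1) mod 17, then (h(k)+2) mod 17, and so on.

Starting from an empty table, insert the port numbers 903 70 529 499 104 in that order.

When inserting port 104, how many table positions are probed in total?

903: h=9 -> slot 9
70: h=9, probe 9,10 -> slot 10
529: h=9, probe 9,10,11 -> slot 11
499: h=15 -> slot 15
104: h=9, probe 9,10,11,12 -> slot 12
Table: [_, _, _, _, _, _, _, _, _, 903, 70, 529, 104, _, _, 499, _]

4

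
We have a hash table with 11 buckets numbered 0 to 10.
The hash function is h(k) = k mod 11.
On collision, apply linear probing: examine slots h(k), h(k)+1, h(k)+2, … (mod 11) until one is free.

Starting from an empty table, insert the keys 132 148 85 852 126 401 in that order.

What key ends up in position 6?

852

Insert 132: h=0, slot 0 empty → index 0.
Insert 148: h=5, slot 5 empty → index 5.
Insert 85: h=8, slot 8 empty → index 8.
Insert 852: h=5, slot 5 occupied → index 6.
Insert 126: h=5, slots 5,6 occupied → index 7.
Insert 401: h=5, slots 5,6,7,8 occupied → index 9.
Table: [132, _, _, _, _, 148, 852, 126, 85, 401, _]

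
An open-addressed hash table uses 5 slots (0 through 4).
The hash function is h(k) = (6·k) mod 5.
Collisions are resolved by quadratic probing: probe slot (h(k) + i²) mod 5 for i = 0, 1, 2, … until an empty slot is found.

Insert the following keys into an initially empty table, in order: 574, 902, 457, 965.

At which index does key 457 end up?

574: h=4 => slot 4
902: h=2 => slot 2
457: h=2, probe 2,3 => slot 3
965: h=0 => slot 0
Table: [965, _, 902, 457, 574]

3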